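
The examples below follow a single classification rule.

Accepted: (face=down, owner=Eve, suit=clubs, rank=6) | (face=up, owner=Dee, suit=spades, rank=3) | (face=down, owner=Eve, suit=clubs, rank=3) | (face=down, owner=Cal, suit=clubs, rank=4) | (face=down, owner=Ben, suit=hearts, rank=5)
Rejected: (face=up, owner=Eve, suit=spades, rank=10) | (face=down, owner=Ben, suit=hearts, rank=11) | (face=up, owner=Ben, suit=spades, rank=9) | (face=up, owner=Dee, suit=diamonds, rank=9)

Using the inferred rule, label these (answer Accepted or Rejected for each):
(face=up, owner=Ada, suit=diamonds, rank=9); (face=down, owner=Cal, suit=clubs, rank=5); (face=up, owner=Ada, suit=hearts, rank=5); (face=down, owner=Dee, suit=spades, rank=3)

One predicate separates the groups cleanly: rank ≤ 6.

Rejected, Accepted, Accepted, Accepted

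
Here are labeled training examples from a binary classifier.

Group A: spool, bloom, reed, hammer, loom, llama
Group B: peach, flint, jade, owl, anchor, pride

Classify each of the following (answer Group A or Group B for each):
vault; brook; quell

The pattern is that an item is 'Group A' exactly when: has a double letter.

Group B, Group A, Group A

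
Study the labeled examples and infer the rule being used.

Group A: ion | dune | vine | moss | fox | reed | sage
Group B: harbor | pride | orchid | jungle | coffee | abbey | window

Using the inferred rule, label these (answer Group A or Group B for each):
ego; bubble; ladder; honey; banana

Group A, Group B, Group B, Group B, Group B

The simplest hypothesis consistent with all the labels is: length ≤ 4.
ego → length 3 → Group A.
bubble → length 6 → Group B.
ladder → length 6 → Group B.
honey → length 5 → Group B.
banana → length 6 → Group B.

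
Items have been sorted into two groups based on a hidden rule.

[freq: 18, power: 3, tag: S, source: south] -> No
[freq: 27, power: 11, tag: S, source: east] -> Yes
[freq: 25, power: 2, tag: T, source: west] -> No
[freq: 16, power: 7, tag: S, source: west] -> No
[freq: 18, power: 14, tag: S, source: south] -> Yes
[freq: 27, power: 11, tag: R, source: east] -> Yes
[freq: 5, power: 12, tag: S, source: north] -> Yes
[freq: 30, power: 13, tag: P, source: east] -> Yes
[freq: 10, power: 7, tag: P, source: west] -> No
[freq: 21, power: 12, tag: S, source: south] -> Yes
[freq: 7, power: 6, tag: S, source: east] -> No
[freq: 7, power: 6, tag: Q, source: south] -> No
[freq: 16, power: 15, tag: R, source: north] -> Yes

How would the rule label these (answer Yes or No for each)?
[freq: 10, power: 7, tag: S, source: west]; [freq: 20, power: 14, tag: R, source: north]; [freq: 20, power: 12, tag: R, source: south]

No, Yes, Yes

The classifier is using: power ≥ 11.
[freq: 10, power: 7, tag: S, source: west] → power = 7 → No. [freq: 20, power: 14, tag: R, source: north] → power = 14 → Yes. [freq: 20, power: 12, tag: R, source: south] → power = 12 → Yes.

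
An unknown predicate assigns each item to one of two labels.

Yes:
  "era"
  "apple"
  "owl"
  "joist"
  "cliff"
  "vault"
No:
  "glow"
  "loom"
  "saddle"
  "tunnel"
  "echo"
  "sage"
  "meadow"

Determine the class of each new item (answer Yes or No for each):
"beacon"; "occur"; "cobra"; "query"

A rule that fits every label: odd length — true of each 'Yes' example, false of each 'No' one.
"beacon": length 6, doesn't qualify → No. "occur": length 5, meets the rule → Yes. "cobra": length 5, meets the rule → Yes. "query": length 5, meets the rule → Yes.

No, Yes, Yes, Yes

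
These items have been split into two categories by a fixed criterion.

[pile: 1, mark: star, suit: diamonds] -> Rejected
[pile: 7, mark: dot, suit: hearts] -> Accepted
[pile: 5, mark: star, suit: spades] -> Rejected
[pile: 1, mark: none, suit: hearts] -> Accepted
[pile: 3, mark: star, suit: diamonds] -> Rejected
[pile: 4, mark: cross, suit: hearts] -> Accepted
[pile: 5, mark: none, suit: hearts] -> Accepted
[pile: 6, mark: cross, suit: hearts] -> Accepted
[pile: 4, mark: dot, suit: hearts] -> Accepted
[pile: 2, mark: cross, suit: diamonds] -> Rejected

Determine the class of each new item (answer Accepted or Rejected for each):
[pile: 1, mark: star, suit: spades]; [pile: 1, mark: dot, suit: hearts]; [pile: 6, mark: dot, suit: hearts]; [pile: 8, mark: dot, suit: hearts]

Rejected, Accepted, Accepted, Accepted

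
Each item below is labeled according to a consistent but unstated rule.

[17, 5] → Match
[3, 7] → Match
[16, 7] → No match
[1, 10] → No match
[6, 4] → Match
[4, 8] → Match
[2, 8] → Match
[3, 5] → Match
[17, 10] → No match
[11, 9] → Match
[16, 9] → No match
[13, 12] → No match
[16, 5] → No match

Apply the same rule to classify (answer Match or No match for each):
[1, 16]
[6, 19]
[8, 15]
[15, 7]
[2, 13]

No match, No match, No match, Match, No match

The common property of the 'Match' items is: sum is even. No 'No match' item has it.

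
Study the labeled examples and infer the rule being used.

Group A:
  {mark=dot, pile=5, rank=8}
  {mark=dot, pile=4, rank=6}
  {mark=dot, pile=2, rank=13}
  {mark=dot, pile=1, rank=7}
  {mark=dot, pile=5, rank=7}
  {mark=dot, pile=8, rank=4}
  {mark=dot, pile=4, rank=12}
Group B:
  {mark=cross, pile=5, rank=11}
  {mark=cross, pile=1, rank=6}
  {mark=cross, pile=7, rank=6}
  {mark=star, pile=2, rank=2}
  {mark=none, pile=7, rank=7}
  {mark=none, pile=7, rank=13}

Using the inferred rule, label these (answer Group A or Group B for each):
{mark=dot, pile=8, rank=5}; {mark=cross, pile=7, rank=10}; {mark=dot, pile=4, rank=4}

Group A, Group B, Group A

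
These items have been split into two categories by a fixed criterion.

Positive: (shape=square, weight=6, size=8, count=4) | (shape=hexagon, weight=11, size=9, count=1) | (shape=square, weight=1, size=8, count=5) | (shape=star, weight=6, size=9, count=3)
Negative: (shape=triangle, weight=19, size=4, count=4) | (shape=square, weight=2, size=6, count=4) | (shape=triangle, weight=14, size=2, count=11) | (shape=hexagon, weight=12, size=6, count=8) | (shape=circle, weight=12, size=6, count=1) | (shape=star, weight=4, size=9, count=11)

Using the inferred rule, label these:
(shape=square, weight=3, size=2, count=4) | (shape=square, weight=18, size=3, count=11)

Negative, Negative

The pattern is that an item is 'Positive' exactly when: size ≥ 8 AND count ≤ 5.
(shape=square, weight=3, size=2, count=4): size = 2, count = 4 — doesn't match, so Negative.
(shape=square, weight=18, size=3, count=11): size = 3, count = 11 — doesn't match, so Negative.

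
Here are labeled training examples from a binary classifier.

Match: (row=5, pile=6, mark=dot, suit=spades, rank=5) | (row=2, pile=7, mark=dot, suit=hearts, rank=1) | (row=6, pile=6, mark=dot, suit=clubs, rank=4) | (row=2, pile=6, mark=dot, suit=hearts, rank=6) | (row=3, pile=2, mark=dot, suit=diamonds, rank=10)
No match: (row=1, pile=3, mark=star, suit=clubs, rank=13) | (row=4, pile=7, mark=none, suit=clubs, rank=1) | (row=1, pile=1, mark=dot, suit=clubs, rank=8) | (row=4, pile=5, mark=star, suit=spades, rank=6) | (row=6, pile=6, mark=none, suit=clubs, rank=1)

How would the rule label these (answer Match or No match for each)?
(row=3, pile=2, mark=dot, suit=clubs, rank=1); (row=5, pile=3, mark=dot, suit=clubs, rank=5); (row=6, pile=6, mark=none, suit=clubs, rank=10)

A rule that fits every label: mark is dot AND row ≥ 2 — true of each 'Match' example, false of each 'No match' one.
Match: (row=3, pile=2, mark=dot, suit=clubs, rank=1), since mark is dot, row = 3.
Match: (row=5, pile=3, mark=dot, suit=clubs, rank=5), since mark is dot, row = 5.
No match: (row=6, pile=6, mark=none, suit=clubs, rank=10), since mark is none, row = 6.

Match, Match, No match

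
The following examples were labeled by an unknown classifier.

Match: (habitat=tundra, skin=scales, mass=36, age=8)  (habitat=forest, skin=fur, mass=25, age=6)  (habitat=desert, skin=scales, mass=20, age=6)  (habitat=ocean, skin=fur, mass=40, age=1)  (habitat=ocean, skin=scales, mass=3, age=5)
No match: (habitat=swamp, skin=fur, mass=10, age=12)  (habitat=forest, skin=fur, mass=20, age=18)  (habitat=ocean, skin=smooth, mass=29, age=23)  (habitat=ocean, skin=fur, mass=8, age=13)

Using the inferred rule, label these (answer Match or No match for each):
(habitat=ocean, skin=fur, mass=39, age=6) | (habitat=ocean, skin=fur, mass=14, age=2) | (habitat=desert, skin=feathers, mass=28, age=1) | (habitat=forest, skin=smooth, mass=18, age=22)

The common property of the 'Match' items is: age ≤ 8. No 'No match' item has it.
(habitat=ocean, skin=fur, mass=39, age=6) → age = 6 → Match. (habitat=ocean, skin=fur, mass=14, age=2) → age = 2 → Match. (habitat=desert, skin=feathers, mass=28, age=1) → age = 1 → Match. (habitat=forest, skin=smooth, mass=18, age=22) → age = 22 → No match.

Match, Match, Match, No match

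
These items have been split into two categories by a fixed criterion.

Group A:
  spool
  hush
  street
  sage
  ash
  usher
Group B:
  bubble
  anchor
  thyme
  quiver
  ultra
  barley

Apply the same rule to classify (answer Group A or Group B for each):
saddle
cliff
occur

A rule that fits every label: contains 's' — true of each 'Group A' example, false of each 'Group B' one.
saddle: Group A (has 's').
cliff: Group B (no 's').
occur: Group B (no 's').

Group A, Group B, Group B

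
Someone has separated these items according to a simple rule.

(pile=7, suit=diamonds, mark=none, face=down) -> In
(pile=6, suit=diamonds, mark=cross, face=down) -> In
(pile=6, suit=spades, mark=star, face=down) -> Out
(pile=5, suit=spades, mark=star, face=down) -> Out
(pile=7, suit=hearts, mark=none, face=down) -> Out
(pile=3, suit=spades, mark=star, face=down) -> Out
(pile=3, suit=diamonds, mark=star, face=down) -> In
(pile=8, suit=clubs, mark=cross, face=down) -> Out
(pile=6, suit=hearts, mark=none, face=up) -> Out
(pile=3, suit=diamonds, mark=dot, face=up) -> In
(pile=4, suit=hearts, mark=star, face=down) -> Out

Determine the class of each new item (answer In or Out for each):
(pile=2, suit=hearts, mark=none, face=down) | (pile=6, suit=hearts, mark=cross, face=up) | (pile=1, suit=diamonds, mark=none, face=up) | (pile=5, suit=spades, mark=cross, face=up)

Out, Out, In, Out

Rule: suit is diamonds. This holds for each 'In' example and fails for each 'Out' one.
Out: (pile=2, suit=hearts, mark=none, face=down), since suit is hearts. Out: (pile=6, suit=hearts, mark=cross, face=up), since suit is hearts. In: (pile=1, suit=diamonds, mark=none, face=up), since suit is diamonds. Out: (pile=5, suit=spades, mark=cross, face=up), since suit is spades.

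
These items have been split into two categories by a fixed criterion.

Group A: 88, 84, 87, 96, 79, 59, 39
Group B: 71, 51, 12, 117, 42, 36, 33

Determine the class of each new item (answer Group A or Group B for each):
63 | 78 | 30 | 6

Group B, Group A, Group B, Group B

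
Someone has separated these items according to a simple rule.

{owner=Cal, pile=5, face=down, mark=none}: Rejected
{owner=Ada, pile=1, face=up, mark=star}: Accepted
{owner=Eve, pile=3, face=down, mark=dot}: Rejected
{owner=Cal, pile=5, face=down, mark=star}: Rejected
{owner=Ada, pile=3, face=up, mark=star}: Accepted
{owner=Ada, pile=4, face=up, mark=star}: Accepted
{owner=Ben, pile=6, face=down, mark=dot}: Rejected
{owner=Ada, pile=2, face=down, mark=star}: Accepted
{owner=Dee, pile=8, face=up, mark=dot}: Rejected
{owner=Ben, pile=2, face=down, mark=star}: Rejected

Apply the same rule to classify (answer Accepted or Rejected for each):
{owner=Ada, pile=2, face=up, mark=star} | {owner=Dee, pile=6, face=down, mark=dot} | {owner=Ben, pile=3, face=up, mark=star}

Accepted, Rejected, Rejected

Comparing the two groups points to one rule — owner is Ada.
{owner=Ada, pile=2, face=up, mark=star}: owner is Ada — qualifies, so Accepted. {owner=Dee, pile=6, face=down, mark=dot}: owner is Dee — lacks this property, so Rejected. {owner=Ben, pile=3, face=up, mark=star}: owner is Ben — lacks this property, so Rejected.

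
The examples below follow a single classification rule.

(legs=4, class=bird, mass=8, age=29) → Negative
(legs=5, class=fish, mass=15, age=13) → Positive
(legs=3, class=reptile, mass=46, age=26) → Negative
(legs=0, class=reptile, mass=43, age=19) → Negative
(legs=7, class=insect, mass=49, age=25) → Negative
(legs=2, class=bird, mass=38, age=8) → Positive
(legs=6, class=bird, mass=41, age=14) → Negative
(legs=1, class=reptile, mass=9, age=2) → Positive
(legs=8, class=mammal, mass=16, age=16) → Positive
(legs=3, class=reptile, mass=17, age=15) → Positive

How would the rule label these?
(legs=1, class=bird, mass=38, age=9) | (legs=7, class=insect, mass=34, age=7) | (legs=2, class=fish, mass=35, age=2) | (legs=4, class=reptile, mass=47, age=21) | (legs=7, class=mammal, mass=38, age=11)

Positive, Positive, Positive, Negative, Positive

The distinguishing property — age ≤ 16 AND mass ≤ 38 — holds for all the 'Positive' cases and none of the 'Negative' cases.
(legs=1, class=bird, mass=38, age=9): Positive (age = 9, mass = 38). (legs=7, class=insect, mass=34, age=7): Positive (age = 7, mass = 34). (legs=2, class=fish, mass=35, age=2): Positive (age = 2, mass = 35). (legs=4, class=reptile, mass=47, age=21): Negative (age = 21, mass = 47). (legs=7, class=mammal, mass=38, age=11): Positive (age = 11, mass = 38).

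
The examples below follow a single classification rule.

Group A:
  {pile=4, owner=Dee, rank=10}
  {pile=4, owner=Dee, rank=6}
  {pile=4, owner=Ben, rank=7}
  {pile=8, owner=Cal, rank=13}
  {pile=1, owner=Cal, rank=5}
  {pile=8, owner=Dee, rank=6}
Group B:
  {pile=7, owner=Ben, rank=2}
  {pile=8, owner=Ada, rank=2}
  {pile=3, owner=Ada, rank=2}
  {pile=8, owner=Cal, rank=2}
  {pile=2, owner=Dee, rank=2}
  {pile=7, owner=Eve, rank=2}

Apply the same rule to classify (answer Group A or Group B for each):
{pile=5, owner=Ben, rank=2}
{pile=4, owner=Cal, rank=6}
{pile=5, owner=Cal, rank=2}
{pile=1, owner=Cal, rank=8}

The classifier is using: rank ≥ 5.
{pile=5, owner=Ben, rank=2}: Group B (rank = 2). {pile=4, owner=Cal, rank=6}: Group A (rank = 6). {pile=5, owner=Cal, rank=2}: Group B (rank = 2). {pile=1, owner=Cal, rank=8}: Group A (rank = 8).

Group B, Group A, Group B, Group A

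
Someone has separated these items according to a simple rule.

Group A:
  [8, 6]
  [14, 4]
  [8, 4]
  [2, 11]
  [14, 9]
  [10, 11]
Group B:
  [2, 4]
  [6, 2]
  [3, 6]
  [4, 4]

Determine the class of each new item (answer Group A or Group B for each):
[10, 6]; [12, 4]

All 'Group A' examples share one property — sum ≥ 12 — and every 'Group B' example lacks it.
Group A: [10, 6], since 10+6 = 16. Group A: [12, 4], since 12+4 = 16.

Group A, Group A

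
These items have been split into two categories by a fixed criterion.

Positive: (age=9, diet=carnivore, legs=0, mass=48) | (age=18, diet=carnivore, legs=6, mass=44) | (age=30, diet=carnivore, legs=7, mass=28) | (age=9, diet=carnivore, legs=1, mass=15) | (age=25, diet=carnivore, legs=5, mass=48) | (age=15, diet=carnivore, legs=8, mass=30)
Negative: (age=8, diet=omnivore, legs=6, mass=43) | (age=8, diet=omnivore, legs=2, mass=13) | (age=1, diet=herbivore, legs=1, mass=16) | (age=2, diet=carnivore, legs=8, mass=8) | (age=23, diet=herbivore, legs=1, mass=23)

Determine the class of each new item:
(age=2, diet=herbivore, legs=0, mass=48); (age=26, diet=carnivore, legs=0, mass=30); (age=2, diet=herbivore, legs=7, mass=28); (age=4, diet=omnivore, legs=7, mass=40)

Negative, Positive, Negative, Negative

'Positive' ⟺ diet is carnivore AND age ≥ 8.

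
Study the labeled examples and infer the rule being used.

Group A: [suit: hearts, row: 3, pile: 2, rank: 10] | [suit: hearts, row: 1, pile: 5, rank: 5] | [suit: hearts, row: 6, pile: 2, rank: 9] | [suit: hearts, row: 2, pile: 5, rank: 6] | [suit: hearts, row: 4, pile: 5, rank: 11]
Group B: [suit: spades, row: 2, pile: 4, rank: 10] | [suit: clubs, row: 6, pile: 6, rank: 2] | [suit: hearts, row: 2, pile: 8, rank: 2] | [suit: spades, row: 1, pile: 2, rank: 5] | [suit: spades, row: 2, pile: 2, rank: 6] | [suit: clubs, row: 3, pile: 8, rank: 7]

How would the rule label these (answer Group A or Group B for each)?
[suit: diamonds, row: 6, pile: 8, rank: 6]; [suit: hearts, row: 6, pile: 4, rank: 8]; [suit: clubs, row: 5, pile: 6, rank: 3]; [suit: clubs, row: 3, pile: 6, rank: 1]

Group B, Group A, Group B, Group B

Every 'Group A' example satisfies: suit is hearts AND pile ≤ 5. None of the 'Group B' examples do.
Group B: [suit: diamonds, row: 6, pile: 8, rank: 6], since suit is diamonds, pile = 8. Group A: [suit: hearts, row: 6, pile: 4, rank: 8], since suit is hearts, pile = 4. Group B: [suit: clubs, row: 5, pile: 6, rank: 3], since suit is clubs, pile = 6. Group B: [suit: clubs, row: 3, pile: 6, rank: 1], since suit is clubs, pile = 6.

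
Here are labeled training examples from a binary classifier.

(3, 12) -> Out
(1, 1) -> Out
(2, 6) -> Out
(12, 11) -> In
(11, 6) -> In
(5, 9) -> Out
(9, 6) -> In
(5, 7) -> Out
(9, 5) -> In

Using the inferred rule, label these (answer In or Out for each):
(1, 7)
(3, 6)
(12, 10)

Rule: first > second. This holds for each 'In' example and fails for each 'Out' one.
(1, 7): 1 < 7, fails this test → Out.
(3, 6): 3 < 6, fails this test → Out.
(12, 10): 12 > 10, passes → In.

Out, Out, In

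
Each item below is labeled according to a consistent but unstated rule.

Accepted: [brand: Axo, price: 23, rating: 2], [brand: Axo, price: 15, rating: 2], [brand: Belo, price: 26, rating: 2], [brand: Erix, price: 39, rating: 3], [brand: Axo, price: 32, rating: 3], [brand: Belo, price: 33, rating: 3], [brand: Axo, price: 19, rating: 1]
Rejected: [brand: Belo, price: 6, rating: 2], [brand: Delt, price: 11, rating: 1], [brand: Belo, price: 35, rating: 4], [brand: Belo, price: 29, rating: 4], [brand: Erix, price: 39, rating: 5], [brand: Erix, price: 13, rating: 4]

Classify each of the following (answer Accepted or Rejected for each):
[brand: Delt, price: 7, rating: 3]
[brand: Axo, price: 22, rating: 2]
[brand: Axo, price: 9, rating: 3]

All 'Accepted' examples share one property — rating ≤ 3 AND price ≥ 13 — and every 'Rejected' example lacks it.
Rejected: [brand: Delt, price: 7, rating: 3], since rating = 3, price = 7. Accepted: [brand: Axo, price: 22, rating: 2], since rating = 2, price = 22. Rejected: [brand: Axo, price: 9, rating: 3], since rating = 3, price = 9.

Rejected, Accepted, Rejected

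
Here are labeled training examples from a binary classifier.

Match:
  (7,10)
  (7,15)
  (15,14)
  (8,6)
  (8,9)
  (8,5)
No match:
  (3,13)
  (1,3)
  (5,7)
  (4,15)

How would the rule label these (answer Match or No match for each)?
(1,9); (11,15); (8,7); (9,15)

No match, Match, Match, Match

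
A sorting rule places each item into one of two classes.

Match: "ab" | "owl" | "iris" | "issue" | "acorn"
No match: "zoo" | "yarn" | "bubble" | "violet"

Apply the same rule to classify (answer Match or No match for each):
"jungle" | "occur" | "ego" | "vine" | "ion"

No match, Match, Match, No match, Match

One predicate separates the groups cleanly: starts with a vowel.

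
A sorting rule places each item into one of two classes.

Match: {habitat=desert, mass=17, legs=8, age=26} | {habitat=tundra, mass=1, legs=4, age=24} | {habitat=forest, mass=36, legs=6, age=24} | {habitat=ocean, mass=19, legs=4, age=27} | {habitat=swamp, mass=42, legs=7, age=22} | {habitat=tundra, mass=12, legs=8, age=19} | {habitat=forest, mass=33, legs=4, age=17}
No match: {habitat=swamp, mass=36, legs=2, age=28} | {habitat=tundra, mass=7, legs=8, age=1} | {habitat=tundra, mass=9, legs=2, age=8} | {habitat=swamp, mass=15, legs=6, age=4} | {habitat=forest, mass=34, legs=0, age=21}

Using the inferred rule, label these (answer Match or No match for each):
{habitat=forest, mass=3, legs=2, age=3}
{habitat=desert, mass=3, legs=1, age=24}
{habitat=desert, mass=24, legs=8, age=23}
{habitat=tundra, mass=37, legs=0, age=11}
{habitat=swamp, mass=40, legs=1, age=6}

The pattern is that an item is 'Match' exactly when: age ≥ 8 AND legs ≥ 4.
{habitat=forest, mass=3, legs=2, age=3} → age = 3, legs = 2 → No match. {habitat=desert, mass=3, legs=1, age=24} → age = 24, legs = 1 → No match. {habitat=desert, mass=24, legs=8, age=23} → age = 23, legs = 8 → Match. {habitat=tundra, mass=37, legs=0, age=11} → age = 11, legs = 0 → No match. {habitat=swamp, mass=40, legs=1, age=6} → age = 6, legs = 1 → No match.

No match, No match, Match, No match, No match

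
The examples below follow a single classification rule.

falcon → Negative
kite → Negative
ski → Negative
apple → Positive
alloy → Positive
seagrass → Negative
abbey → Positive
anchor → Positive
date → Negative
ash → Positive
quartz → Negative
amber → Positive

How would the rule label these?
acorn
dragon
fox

One predicate separates the groups cleanly: starts with 'a'.
acorn: starts with 'a', fits → Positive.
dragon: starts with 'd', fails this test → Negative.
fox: starts with 'f', fails this test → Negative.

Positive, Negative, Negative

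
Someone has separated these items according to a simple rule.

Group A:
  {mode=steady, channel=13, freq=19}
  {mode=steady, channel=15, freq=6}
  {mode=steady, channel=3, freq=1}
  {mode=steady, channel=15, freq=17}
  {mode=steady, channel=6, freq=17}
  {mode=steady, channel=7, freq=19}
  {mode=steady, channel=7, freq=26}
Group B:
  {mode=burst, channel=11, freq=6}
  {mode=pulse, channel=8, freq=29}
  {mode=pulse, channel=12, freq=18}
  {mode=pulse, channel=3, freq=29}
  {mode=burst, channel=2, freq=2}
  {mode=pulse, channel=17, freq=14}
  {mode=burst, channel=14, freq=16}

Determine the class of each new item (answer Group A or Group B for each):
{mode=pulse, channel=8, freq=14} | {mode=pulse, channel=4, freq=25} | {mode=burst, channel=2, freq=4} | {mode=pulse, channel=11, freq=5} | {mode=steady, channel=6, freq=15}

All 'Group A' examples share one property — mode is steady — and every 'Group B' example lacks it.
{mode=pulse, channel=8, freq=14}: Group B (mode is pulse).
{mode=pulse, channel=4, freq=25}: Group B (mode is pulse).
{mode=burst, channel=2, freq=4}: Group B (mode is burst).
{mode=pulse, channel=11, freq=5}: Group B (mode is pulse).
{mode=steady, channel=6, freq=15}: Group A (mode is steady).

Group B, Group B, Group B, Group B, Group A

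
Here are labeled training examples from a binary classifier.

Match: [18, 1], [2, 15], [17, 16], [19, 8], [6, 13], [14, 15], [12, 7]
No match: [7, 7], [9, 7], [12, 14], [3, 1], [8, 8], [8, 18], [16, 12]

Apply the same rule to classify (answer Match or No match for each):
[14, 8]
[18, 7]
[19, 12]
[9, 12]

No match, Match, Match, Match

Comparing the two groups points to one rule — sum is odd.
[14, 8] — 14+8 = 22, hence No match. [18, 7] — 18+7 = 25, hence Match. [19, 12] — 19+12 = 31, hence Match. [9, 12] — 9+12 = 21, hence Match.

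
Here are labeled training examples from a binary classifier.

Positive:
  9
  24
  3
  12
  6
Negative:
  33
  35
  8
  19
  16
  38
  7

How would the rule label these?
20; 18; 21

The simplest hypothesis consistent with all the labels is: multiple of 3 AND at most 24.
20 — 20 = 3·6 + 2, 20 ≤ 24, hence Negative.
18 — 18 = 3·6, 18 ≤ 24, hence Positive.
21 — 21 = 3·7, 21 ≤ 24, hence Positive.

Negative, Positive, Positive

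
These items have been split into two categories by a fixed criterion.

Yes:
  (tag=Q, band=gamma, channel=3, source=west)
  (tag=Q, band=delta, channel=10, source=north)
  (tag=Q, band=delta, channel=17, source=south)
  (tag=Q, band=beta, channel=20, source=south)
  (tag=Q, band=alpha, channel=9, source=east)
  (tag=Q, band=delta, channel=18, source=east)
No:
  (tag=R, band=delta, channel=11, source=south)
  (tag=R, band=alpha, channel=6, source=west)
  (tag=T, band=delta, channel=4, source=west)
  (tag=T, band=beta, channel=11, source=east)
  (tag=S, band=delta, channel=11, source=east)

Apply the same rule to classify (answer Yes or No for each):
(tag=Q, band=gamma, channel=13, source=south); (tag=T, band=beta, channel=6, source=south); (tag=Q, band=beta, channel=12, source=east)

Yes, No, Yes

The simplest hypothesis consistent with all the labels is: tag is Q.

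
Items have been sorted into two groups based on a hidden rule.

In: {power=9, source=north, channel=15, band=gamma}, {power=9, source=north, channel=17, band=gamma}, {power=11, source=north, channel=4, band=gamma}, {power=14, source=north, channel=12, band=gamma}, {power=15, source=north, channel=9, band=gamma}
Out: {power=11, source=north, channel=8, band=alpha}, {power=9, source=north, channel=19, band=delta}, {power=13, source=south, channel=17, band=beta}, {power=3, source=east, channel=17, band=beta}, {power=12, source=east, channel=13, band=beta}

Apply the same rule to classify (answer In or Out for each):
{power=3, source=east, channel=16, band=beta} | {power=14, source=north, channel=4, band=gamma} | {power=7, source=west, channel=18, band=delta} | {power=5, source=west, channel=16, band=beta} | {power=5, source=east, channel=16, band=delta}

Out, In, Out, Out, Out

The rule appears to be: band is gamma.
{power=3, source=east, channel=16, band=beta} — band is beta, hence Out. {power=14, source=north, channel=4, band=gamma} — band is gamma, hence In. {power=7, source=west, channel=18, band=delta} — band is delta, hence Out. {power=5, source=west, channel=16, band=beta} — band is beta, hence Out. {power=5, source=east, channel=16, band=delta} — band is delta, hence Out.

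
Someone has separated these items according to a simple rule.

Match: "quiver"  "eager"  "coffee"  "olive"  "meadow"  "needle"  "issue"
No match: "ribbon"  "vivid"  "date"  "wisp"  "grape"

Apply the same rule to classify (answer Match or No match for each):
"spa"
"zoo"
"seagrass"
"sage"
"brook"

No match, No match, Match, No match, No match

The distinguishing property — has ≥ 3 vowels — holds for all the 'Match' cases and none of the 'No match' cases.
"spa" — 1 vowel, hence No match.
"zoo" — 2 vowels, hence No match.
"seagrass" — 3 vowels, hence Match.
"sage" — 2 vowels, hence No match.
"brook" — 2 vowels, hence No match.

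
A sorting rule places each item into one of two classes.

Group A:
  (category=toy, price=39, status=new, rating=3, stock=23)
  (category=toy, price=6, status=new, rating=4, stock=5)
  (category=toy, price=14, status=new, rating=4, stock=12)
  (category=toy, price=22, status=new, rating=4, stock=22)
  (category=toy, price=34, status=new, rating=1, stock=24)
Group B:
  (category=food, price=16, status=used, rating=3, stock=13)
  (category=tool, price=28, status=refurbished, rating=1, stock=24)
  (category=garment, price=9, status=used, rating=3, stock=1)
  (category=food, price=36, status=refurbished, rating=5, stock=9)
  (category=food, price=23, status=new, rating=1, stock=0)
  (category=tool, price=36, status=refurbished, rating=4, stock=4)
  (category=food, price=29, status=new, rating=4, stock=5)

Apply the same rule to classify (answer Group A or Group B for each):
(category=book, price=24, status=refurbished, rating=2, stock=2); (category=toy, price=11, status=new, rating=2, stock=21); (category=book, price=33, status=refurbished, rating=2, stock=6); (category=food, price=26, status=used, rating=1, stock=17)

Group B, Group A, Group B, Group B

A rule that fits every label: category is toy — true of each 'Group A' example, false of each 'Group B' one.
(category=book, price=24, status=refurbished, rating=2, stock=2): category is book, fails this test → Group B. (category=toy, price=11, status=new, rating=2, stock=21): category is toy, passes → Group A. (category=book, price=33, status=refurbished, rating=2, stock=6): category is book, fails this test → Group B. (category=food, price=26, status=used, rating=1, stock=17): category is food, fails this test → Group B.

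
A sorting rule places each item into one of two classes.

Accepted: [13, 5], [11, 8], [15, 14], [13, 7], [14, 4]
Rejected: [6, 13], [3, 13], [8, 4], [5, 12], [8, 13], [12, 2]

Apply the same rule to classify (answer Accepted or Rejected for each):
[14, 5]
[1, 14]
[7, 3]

Accepted, Rejected, Rejected

One predicate separates the groups cleanly: first > second AND sum ≥ 16.
[14, 5]: 14 > 5, 14+5 = 19 — has this property, so Accepted.
[1, 14]: 1 < 14, 1+14 = 15 — doesn't match, so Rejected.
[7, 3]: 7 > 3, 7+3 = 10 — doesn't match, so Rejected.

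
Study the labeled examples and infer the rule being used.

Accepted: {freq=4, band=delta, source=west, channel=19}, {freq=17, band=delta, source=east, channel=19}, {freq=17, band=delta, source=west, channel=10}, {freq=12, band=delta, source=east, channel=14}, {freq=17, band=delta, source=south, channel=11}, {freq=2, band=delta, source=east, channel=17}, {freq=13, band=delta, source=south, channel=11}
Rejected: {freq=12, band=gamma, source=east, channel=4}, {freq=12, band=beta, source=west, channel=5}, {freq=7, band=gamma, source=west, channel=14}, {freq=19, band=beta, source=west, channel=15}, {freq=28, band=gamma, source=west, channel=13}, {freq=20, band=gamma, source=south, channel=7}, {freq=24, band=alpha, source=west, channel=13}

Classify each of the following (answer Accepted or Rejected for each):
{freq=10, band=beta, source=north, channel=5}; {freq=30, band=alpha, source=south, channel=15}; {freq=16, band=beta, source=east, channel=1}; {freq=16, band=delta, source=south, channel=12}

The common property of the 'Accepted' items is: band is delta. No 'Rejected' item has it.
{freq=10, band=beta, source=north, channel=5}: Rejected (band is beta). {freq=30, band=alpha, source=south, channel=15}: Rejected (band is alpha). {freq=16, band=beta, source=east, channel=1}: Rejected (band is beta). {freq=16, band=delta, source=south, channel=12}: Accepted (band is delta).

Rejected, Rejected, Rejected, Accepted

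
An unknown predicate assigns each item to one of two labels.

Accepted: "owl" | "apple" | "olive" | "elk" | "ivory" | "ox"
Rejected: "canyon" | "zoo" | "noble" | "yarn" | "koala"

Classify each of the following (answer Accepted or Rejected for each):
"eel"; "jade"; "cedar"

A rule that fits every label: starts with a vowel — true of each 'Accepted' example, false of each 'Rejected' one.
"eel": starts with 'e', satisfies this → Accepted.
"jade": starts with 'j', does not pass → Rejected.
"cedar": starts with 'c', does not pass → Rejected.

Accepted, Rejected, Rejected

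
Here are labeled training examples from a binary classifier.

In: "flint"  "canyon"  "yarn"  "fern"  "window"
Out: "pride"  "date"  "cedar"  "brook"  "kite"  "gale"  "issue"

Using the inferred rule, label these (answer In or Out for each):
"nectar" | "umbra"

In, Out

A rule that fits every label: contains 'n' — true of each 'In' example, false of each 'Out' one.
"nectar" — has 'n', hence In.
"umbra" — no 'n', hence Out.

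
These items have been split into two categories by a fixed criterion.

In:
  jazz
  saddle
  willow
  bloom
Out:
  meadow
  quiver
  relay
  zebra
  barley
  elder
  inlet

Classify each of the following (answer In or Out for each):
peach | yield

Out, Out

Rule: has a double letter. This holds for each 'In' example and fails for each 'Out' one.
peach → no doubled letter → Out. yield → no doubled letter → Out.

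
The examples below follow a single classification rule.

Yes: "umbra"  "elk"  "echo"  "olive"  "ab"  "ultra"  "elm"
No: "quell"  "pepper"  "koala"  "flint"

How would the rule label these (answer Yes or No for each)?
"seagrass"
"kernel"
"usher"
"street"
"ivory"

Looking at the examples, the only property every 'Yes' case has and every 'No' case lacks is: starts with a vowel.

No, No, Yes, No, Yes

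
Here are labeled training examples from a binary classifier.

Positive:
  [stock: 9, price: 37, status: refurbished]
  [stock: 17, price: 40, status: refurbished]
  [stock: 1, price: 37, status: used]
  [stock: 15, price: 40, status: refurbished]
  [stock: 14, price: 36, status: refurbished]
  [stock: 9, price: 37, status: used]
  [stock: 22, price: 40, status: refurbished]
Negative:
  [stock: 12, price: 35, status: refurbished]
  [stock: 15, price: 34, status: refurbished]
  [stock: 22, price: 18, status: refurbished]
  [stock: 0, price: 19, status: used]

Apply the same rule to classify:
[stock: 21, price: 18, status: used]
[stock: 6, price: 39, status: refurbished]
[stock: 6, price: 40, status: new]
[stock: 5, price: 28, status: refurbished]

Negative, Positive, Positive, Negative

The rule appears to be: price ≥ 36.
[stock: 21, price: 18, status: used]: price = 18, does not fit → Negative.
[stock: 6, price: 39, status: refurbished]: price = 39, fits → Positive.
[stock: 6, price: 40, status: new]: price = 40, fits → Positive.
[stock: 5, price: 28, status: refurbished]: price = 28, does not fit → Negative.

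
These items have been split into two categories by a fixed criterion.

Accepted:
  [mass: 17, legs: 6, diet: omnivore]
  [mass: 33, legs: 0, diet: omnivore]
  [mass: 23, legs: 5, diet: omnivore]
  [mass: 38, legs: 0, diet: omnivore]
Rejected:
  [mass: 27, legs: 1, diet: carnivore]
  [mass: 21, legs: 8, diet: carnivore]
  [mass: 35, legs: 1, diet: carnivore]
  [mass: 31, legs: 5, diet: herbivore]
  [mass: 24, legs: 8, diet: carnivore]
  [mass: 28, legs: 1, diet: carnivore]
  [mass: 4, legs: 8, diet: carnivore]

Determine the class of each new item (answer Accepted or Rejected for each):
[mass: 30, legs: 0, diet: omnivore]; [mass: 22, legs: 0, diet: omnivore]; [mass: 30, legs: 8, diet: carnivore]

The common property of the 'Accepted' items is: diet is omnivore. No 'Rejected' item has it.

Accepted, Accepted, Rejected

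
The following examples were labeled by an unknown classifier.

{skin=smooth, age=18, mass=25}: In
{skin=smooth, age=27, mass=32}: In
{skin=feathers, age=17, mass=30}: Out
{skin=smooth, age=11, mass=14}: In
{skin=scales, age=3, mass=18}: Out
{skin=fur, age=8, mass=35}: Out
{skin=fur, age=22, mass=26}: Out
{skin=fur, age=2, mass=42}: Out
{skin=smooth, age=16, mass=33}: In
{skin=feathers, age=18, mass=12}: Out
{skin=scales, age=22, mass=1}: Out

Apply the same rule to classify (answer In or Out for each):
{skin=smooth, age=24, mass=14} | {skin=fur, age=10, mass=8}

In, Out

The rule appears to be: skin is smooth.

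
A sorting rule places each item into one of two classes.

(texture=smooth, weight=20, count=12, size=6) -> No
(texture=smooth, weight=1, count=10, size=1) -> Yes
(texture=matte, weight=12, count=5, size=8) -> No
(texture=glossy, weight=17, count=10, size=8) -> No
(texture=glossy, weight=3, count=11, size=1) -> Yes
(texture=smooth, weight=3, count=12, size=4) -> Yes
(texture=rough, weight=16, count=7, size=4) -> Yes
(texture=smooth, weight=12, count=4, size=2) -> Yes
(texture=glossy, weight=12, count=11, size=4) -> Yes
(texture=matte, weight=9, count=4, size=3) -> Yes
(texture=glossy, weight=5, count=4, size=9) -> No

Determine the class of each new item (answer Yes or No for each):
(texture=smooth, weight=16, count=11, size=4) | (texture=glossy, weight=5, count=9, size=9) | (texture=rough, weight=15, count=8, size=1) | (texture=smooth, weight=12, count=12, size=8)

Yes, No, Yes, No

Rule: size ≤ 4. This holds for each 'Yes' example and fails for each 'No' one.
(texture=smooth, weight=16, count=11, size=4): size = 4, fits → Yes.
(texture=glossy, weight=5, count=9, size=9): size = 9, does not satisfy this → No.
(texture=rough, weight=15, count=8, size=1): size = 1, fits → Yes.
(texture=smooth, weight=12, count=12, size=8): size = 8, does not satisfy this → No.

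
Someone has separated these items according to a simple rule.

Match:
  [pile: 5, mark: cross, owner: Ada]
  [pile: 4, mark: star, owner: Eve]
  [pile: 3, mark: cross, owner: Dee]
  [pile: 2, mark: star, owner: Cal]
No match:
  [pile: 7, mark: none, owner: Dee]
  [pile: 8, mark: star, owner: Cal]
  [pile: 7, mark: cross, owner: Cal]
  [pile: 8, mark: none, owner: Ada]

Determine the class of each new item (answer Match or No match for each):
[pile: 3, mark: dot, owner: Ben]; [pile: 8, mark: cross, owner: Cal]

One predicate separates the groups cleanly: pile ≤ 5.
Match: [pile: 3, mark: dot, owner: Ben], since pile = 3.
No match: [pile: 8, mark: cross, owner: Cal], since pile = 8.

Match, No match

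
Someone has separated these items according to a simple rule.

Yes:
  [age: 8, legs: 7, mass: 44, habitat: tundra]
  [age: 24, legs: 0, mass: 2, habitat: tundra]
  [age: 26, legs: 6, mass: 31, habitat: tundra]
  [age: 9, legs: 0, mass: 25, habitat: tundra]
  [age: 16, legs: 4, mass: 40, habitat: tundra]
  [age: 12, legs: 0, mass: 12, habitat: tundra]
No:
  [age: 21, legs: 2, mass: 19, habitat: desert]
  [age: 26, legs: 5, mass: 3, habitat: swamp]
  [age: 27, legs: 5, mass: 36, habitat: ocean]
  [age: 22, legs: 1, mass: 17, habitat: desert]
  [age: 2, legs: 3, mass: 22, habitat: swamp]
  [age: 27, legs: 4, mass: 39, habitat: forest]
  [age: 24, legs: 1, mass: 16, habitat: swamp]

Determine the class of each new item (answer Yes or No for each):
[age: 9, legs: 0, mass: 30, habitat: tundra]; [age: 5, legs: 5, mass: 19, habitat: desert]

Yes, No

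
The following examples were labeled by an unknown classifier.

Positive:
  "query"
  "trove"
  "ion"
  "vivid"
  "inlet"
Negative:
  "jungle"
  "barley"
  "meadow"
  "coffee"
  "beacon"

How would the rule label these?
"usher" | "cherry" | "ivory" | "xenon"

The common property of the 'Positive' items is: odd length. No 'Negative' item has it.
Positive: "usher", since length 5.
Negative: "cherry", since length 6.
Positive: "ivory", since length 5.
Positive: "xenon", since length 5.

Positive, Negative, Positive, Positive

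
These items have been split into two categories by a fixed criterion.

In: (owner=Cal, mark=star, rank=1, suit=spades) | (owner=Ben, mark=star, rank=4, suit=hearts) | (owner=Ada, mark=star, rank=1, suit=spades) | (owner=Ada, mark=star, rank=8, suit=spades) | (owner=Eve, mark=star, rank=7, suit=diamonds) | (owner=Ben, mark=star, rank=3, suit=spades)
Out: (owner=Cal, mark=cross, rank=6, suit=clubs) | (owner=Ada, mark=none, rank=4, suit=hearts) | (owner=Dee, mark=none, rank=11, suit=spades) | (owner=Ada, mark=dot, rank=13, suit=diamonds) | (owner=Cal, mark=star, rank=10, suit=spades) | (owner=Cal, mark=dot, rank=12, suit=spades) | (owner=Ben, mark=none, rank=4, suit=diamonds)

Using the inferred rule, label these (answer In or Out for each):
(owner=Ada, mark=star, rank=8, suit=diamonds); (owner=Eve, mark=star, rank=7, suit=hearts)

In, In

Rule: mark is star AND rank ≤ 8. This holds for each 'In' example and fails for each 'Out' one.
(owner=Ada, mark=star, rank=8, suit=diamonds): In (mark is star, rank = 8). (owner=Eve, mark=star, rank=7, suit=hearts): In (mark is star, rank = 7).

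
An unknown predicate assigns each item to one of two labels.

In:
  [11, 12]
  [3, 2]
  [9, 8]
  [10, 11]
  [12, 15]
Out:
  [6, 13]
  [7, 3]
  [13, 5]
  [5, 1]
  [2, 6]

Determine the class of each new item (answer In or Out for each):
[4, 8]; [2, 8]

Out, Out

The classifier is using: |first − second| ≤ 3.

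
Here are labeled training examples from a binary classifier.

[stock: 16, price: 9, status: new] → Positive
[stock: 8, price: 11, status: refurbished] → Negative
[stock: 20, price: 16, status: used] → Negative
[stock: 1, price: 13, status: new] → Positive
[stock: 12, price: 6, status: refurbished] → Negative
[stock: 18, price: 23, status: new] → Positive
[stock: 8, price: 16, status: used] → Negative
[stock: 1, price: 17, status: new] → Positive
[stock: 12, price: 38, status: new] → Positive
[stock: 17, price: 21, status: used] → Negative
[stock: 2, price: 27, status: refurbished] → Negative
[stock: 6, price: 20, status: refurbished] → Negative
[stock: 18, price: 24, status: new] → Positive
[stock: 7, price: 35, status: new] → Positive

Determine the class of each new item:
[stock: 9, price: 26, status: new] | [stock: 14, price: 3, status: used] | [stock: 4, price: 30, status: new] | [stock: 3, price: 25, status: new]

The common property of the 'Positive' items is: status is new. No 'Negative' item has it.
[stock: 9, price: 26, status: new] — status is new, hence Positive. [stock: 14, price: 3, status: used] — status is used, hence Negative. [stock: 4, price: 30, status: new] — status is new, hence Positive. [stock: 3, price: 25, status: new] — status is new, hence Positive.

Positive, Negative, Positive, Positive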